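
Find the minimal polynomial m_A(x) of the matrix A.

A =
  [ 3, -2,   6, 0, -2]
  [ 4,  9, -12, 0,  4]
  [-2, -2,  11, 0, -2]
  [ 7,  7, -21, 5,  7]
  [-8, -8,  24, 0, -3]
x^2 - 10*x + 25

The characteristic polynomial is χ_A(x) = (x - 5)^5, so the eigenvalues are known. The minimal polynomial is
  m_A(x) = Π_λ (x − λ)^{k_λ}
where k_λ is the size of the *largest* Jordan block for λ (equivalently, the smallest k with (A − λI)^k v = 0 for every generalised eigenvector v of λ).

  λ = 5: largest Jordan block has size 2, contributing (x − 5)^2

So m_A(x) = (x - 5)^2 = x^2 - 10*x + 25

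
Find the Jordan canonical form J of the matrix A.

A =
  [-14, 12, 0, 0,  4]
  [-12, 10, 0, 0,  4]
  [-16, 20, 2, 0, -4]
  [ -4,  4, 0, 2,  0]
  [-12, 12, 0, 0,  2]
J_1(-2) ⊕ J_1(-2) ⊕ J_1(2) ⊕ J_1(2) ⊕ J_1(2)

The characteristic polynomial is
  det(x·I − A) = x^5 - 2*x^4 - 8*x^3 + 16*x^2 + 16*x - 32 = (x - 2)^3*(x + 2)^2

Eigenvalues and multiplicities (the geometric multiplicity of λ is n − rank(A − λI), which equals the number of Jordan blocks for λ):
  λ = -2: algebraic multiplicity = 2, geometric multiplicity = 2
  λ = 2: algebraic multiplicity = 3, geometric multiplicity = 3

Determining the block sizes for each eigenvalue:
  λ = -2: gm = am = 2, so every block has size 1 → block sizes [1, 1]
  λ = 2: gm = am = 3, so every block has size 1 → block sizes [1, 1, 1]

Assembling the blocks gives a Jordan form
J =
  [-2,  0, 0, 0, 0]
  [ 0, -2, 0, 0, 0]
  [ 0,  0, 2, 0, 0]
  [ 0,  0, 0, 2, 0]
  [ 0,  0, 0, 0, 2]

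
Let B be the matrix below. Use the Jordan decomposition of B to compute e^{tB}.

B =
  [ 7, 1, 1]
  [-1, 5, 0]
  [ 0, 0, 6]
e^{tB} =
  [t*exp(6*t) + exp(6*t), t*exp(6*t), t^2*exp(6*t)/2 + t*exp(6*t)]
  [-t*exp(6*t), -t*exp(6*t) + exp(6*t), -t^2*exp(6*t)/2]
  [0, 0, exp(6*t)]

Strategy: write B = P · J · P⁻¹ where J is a Jordan canonical form, so e^{tB} = P · e^{tJ} · P⁻¹, and e^{tJ} can be computed block-by-block.

B has Jordan form
J =
  [6, 1, 0]
  [0, 6, 1]
  [0, 0, 6]
(up to reordering of blocks).

Per-block formulas:
  For a 3×3 Jordan block J_3(6): exp(t · J_3(6)) = e^(6t)·(I + t·N + (t^2/2)·N^2), where N is the 3×3 nilpotent shift.

After assembling e^{tJ} and conjugating by P, we get:

e^{tB} =
  [t*exp(6*t) + exp(6*t), t*exp(6*t), t^2*exp(6*t)/2 + t*exp(6*t)]
  [-t*exp(6*t), -t*exp(6*t) + exp(6*t), -t^2*exp(6*t)/2]
  [0, 0, exp(6*t)]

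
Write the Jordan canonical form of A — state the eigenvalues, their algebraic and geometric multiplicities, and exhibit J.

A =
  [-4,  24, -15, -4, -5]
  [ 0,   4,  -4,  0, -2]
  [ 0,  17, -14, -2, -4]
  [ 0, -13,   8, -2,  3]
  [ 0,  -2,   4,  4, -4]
J_3(-4) ⊕ J_2(-4)

The characteristic polynomial is
  det(x·I − A) = x^5 + 20*x^4 + 160*x^3 + 640*x^2 + 1280*x + 1024 = (x + 4)^5

Eigenvalues and multiplicities (the geometric multiplicity of λ is n − rank(A − λI), which equals the number of Jordan blocks for λ):
  λ = -4: algebraic multiplicity = 5, geometric multiplicity = 2

Determining the block sizes for each eigenvalue:
  λ = -4: with am = 5 and gm = 2, the partition is not yet determined (e.g. several partitions of 5 into 2 parts exist). Let N = A − (-4)·I. Computing rank(N^1) = 3, rank(N^2) = 1, rank(N^3) = 0; the number of blocks of size ≥ j is rank(N^{j−1}) − rank(N^j), giving [2, 2, 1]. So we have 1 block(s) of size 3, 1 block(s) of size 2 → block sizes [3, 2]

Assembling the blocks gives a Jordan form
J =
  [-4,  1,  0,  0,  0]
  [ 0, -4,  1,  0,  0]
  [ 0,  0, -4,  0,  0]
  [ 0,  0,  0, -4,  1]
  [ 0,  0,  0,  0, -4]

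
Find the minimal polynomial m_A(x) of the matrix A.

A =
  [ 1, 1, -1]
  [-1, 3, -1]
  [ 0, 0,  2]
x^2 - 4*x + 4

The characteristic polynomial is χ_A(x) = (x - 2)^3, so the eigenvalues are known. The minimal polynomial is
  m_A(x) = Π_λ (x − λ)^{k_λ}
where k_λ is the size of the *largest* Jordan block for λ (equivalently, the smallest k with (A − λI)^k v = 0 for every generalised eigenvector v of λ).

  λ = 2: largest Jordan block has size 2, contributing (x − 2)^2

So m_A(x) = (x - 2)^2 = x^2 - 4*x + 4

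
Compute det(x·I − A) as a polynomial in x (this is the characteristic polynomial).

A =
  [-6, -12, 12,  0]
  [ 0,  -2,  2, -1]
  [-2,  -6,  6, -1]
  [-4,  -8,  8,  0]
x^4 + 2*x^3

Expanding det(x·I − A) (e.g. by cofactor expansion or by noting that A is similar to its Jordan form J, which has the same characteristic polynomial as A) gives
  χ_A(x) = x^4 + 2*x^3
which factors as x^3*(x + 2). The eigenvalues (with algebraic multiplicities) are λ = -2 with multiplicity 1, λ = 0 with multiplicity 3.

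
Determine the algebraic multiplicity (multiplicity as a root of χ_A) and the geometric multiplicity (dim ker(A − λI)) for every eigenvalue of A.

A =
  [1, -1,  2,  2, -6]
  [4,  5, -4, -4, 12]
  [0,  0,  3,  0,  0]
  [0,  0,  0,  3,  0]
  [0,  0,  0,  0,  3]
λ = 3: alg = 5, geom = 4

Step 1 — factor the characteristic polynomial to read off the algebraic multiplicities:
  χ_A(x) = (x - 3)^5

Step 2 — compute geometric multiplicities via the rank-nullity identity g(λ) = n − rank(A − λI):
  rank(A − (3)·I) = 1, so dim ker(A − (3)·I) = n − 1 = 4

Summary:
  λ = 3: algebraic multiplicity = 5, geometric multiplicity = 4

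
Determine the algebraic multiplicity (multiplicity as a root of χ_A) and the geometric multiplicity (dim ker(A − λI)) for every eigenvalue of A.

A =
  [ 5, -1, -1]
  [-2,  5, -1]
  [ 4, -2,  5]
λ = 5: alg = 3, geom = 1

Step 1 — factor the characteristic polynomial to read off the algebraic multiplicities:
  χ_A(x) = (x - 5)^3

Step 2 — compute geometric multiplicities via the rank-nullity identity g(λ) = n − rank(A − λI):
  rank(A − (5)·I) = 2, so dim ker(A − (5)·I) = n − 2 = 1

Summary:
  λ = 5: algebraic multiplicity = 3, geometric multiplicity = 1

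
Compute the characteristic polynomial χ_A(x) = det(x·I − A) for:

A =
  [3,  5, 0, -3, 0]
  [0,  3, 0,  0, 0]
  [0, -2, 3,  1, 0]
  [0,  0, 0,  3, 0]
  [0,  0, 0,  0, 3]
x^5 - 15*x^4 + 90*x^3 - 270*x^2 + 405*x - 243

Expanding det(x·I − A) (e.g. by cofactor expansion or by noting that A is similar to its Jordan form J, which has the same characteristic polynomial as A) gives
  χ_A(x) = x^5 - 15*x^4 + 90*x^3 - 270*x^2 + 405*x - 243
which factors as (x - 3)^5. The eigenvalues (with algebraic multiplicities) are λ = 3 with multiplicity 5.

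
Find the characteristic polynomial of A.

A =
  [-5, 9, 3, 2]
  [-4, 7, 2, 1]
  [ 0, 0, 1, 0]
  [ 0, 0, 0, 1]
x^4 - 4*x^3 + 6*x^2 - 4*x + 1

Expanding det(x·I − A) (e.g. by cofactor expansion or by noting that A is similar to its Jordan form J, which has the same characteristic polynomial as A) gives
  χ_A(x) = x^4 - 4*x^3 + 6*x^2 - 4*x + 1
which factors as (x - 1)^4. The eigenvalues (with algebraic multiplicities) are λ = 1 with multiplicity 4.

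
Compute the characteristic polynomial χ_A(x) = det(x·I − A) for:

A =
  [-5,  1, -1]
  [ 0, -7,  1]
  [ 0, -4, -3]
x^3 + 15*x^2 + 75*x + 125

Expanding det(x·I − A) (e.g. by cofactor expansion or by noting that A is similar to its Jordan form J, which has the same characteristic polynomial as A) gives
  χ_A(x) = x^3 + 15*x^2 + 75*x + 125
which factors as (x + 5)^3. The eigenvalues (with algebraic multiplicities) are λ = -5 with multiplicity 3.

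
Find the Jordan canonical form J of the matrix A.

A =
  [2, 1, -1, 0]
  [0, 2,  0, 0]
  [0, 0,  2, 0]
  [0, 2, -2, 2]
J_2(2) ⊕ J_1(2) ⊕ J_1(2)

The characteristic polynomial is
  det(x·I − A) = x^4 - 8*x^3 + 24*x^2 - 32*x + 16 = (x - 2)^4

Eigenvalues and multiplicities (the geometric multiplicity of λ is n − rank(A − λI), which equals the number of Jordan blocks for λ):
  λ = 2: algebraic multiplicity = 4, geometric multiplicity = 3

Determining the block sizes for each eigenvalue:
  λ = 2: 3 blocks summing to 4 forces exactly one block of size 2 and the rest size 1 → block sizes [2, 1, 1]

Assembling the blocks gives a Jordan form
J =
  [2, 1, 0, 0]
  [0, 2, 0, 0]
  [0, 0, 2, 0]
  [0, 0, 0, 2]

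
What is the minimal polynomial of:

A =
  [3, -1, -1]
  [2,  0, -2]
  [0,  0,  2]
x^2 - 3*x + 2

The characteristic polynomial is χ_A(x) = (x - 2)^2*(x - 1), so the eigenvalues are known. The minimal polynomial is
  m_A(x) = Π_λ (x − λ)^{k_λ}
where k_λ is the size of the *largest* Jordan block for λ (equivalently, the smallest k with (A − λI)^k v = 0 for every generalised eigenvector v of λ).

  λ = 1: largest Jordan block has size 1, contributing (x − 1)
  λ = 2: largest Jordan block has size 1, contributing (x − 2)

So m_A(x) = (x - 2)*(x - 1) = x^2 - 3*x + 2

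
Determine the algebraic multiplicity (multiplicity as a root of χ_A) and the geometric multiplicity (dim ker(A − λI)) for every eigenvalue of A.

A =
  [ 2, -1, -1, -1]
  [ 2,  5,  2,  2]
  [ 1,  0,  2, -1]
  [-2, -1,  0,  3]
λ = 3: alg = 4, geom = 2

Step 1 — factor the characteristic polynomial to read off the algebraic multiplicities:
  χ_A(x) = (x - 3)^4

Step 2 — compute geometric multiplicities via the rank-nullity identity g(λ) = n − rank(A − λI):
  rank(A − (3)·I) = 2, so dim ker(A − (3)·I) = n − 2 = 2

Summary:
  λ = 3: algebraic multiplicity = 4, geometric multiplicity = 2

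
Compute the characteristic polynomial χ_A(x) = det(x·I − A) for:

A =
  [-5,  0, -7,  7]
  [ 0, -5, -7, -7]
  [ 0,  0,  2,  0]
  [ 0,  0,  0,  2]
x^4 + 6*x^3 - 11*x^2 - 60*x + 100

Expanding det(x·I − A) (e.g. by cofactor expansion or by noting that A is similar to its Jordan form J, which has the same characteristic polynomial as A) gives
  χ_A(x) = x^4 + 6*x^3 - 11*x^2 - 60*x + 100
which factors as (x - 2)^2*(x + 5)^2. The eigenvalues (with algebraic multiplicities) are λ = -5 with multiplicity 2, λ = 2 with multiplicity 2.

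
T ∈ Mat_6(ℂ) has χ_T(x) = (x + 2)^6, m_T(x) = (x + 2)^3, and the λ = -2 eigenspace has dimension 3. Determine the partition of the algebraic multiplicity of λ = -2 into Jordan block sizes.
Block sizes for λ = -2: [3, 2, 1]

Step 1 — from the characteristic polynomial, algebraic multiplicity of λ = -2 is 6. From dim ker(T − (-2)·I) = 3, there are exactly 3 Jordan blocks for λ = -2.
Step 2 — from the minimal polynomial, the factor (x + 2)^3 tells us the largest block for λ = -2 has size 3.
Step 3 — with total size 6, 3 blocks, and largest block 3, the block sizes (in nonincreasing order) are [3, 2, 1].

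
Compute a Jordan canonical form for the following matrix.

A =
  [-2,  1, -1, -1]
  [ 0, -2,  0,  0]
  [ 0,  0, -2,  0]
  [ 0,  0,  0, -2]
J_2(-2) ⊕ J_1(-2) ⊕ J_1(-2)

The characteristic polynomial is
  det(x·I − A) = x^4 + 8*x^3 + 24*x^2 + 32*x + 16 = (x + 2)^4

Eigenvalues and multiplicities (the geometric multiplicity of λ is n − rank(A − λI), which equals the number of Jordan blocks for λ):
  λ = -2: algebraic multiplicity = 4, geometric multiplicity = 3

Determining the block sizes for each eigenvalue:
  λ = -2: 3 blocks summing to 4 forces exactly one block of size 2 and the rest size 1 → block sizes [2, 1, 1]

Assembling the blocks gives a Jordan form
J =
  [-2,  1,  0,  0]
  [ 0, -2,  0,  0]
  [ 0,  0, -2,  0]
  [ 0,  0,  0, -2]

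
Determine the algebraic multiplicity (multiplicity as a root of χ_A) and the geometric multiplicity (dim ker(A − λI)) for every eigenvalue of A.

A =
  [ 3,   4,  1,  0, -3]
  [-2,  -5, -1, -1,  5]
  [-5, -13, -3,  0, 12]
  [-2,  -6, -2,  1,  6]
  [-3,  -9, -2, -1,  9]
λ = 1: alg = 5, geom = 2

Step 1 — factor the characteristic polynomial to read off the algebraic multiplicities:
  χ_A(x) = (x - 1)^5

Step 2 — compute geometric multiplicities via the rank-nullity identity g(λ) = n − rank(A − λI):
  rank(A − (1)·I) = 3, so dim ker(A − (1)·I) = n − 3 = 2

Summary:
  λ = 1: algebraic multiplicity = 5, geometric multiplicity = 2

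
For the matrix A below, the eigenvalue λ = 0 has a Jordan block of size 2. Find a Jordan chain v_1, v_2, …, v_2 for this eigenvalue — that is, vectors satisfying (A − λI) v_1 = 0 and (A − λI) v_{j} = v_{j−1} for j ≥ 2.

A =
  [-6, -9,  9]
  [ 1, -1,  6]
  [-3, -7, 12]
A Jordan chain for λ = 0 of length 2:
v_1 = (-3, 3, 1)ᵀ
v_2 = (2, -1, 0)ᵀ

Let N = A − (0)·I. We want v_2 with N^2 v_2 = 0 but N^1 v_2 ≠ 0; then v_{j-1} := N · v_j for j = 2, …, 2.

Pick v_2 = (2, -1, 0)ᵀ.
Then v_1 = N · v_2 = (-3, 3, 1)ᵀ.

Sanity check: (A − (0)·I) v_1 = (0, 0, 0)ᵀ = 0. ✓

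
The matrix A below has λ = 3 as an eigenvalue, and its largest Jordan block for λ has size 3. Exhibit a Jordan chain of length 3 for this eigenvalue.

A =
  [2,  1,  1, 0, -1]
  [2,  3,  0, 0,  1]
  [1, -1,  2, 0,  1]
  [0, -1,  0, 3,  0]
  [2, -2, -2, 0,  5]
A Jordan chain for λ = 3 of length 3:
v_1 = (2, 0, -2, -2, -4)ᵀ
v_2 = (-1, 2, 1, 0, 2)ᵀ
v_3 = (1, 0, 0, 0, 0)ᵀ

Let N = A − (3)·I. We want v_3 with N^3 v_3 = 0 but N^2 v_3 ≠ 0; then v_{j-1} := N · v_j for j = 3, …, 2.

Pick v_3 = (1, 0, 0, 0, 0)ᵀ.
Then v_2 = N · v_3 = (-1, 2, 1, 0, 2)ᵀ.
Then v_1 = N · v_2 = (2, 0, -2, -2, -4)ᵀ.

Sanity check: (A − (3)·I) v_1 = (0, 0, 0, 0, 0)ᵀ = 0. ✓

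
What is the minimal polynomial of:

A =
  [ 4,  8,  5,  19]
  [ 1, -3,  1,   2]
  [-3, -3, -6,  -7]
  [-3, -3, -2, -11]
x^2 + 8*x + 16

The characteristic polynomial is χ_A(x) = (x + 4)^4, so the eigenvalues are known. The minimal polynomial is
  m_A(x) = Π_λ (x − λ)^{k_λ}
where k_λ is the size of the *largest* Jordan block for λ (equivalently, the smallest k with (A − λI)^k v = 0 for every generalised eigenvector v of λ).

  λ = -4: largest Jordan block has size 2, contributing (x + 4)^2

So m_A(x) = (x + 4)^2 = x^2 + 8*x + 16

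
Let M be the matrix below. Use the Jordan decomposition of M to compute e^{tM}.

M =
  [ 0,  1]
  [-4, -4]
e^{tM} =
  [2*t*exp(-2*t) + exp(-2*t), t*exp(-2*t)]
  [-4*t*exp(-2*t), -2*t*exp(-2*t) + exp(-2*t)]

Strategy: write M = P · J · P⁻¹ where J is a Jordan canonical form, so e^{tM} = P · e^{tJ} · P⁻¹, and e^{tJ} can be computed block-by-block.

M has Jordan form
J =
  [-2,  1]
  [ 0, -2]
(up to reordering of blocks).

Per-block formulas:
  For a 2×2 Jordan block J_2(-2): exp(t · J_2(-2)) = e^(-2t)·(I + t·N), where N is the 2×2 nilpotent shift.

After assembling e^{tJ} and conjugating by P, we get:

e^{tM} =
  [2*t*exp(-2*t) + exp(-2*t), t*exp(-2*t)]
  [-4*t*exp(-2*t), -2*t*exp(-2*t) + exp(-2*t)]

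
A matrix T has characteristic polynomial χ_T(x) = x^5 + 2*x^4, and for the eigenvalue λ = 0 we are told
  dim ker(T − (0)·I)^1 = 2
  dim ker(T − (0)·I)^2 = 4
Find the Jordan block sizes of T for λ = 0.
Block sizes for λ = 0: [2, 2]

From the dimensions of kernels of powers, the number of Jordan blocks of size at least j is d_j − d_{j−1} where d_j = dim ker(N^j) (with d_0 = 0). Computing the differences gives [2, 2].
The number of blocks of size exactly k is (#blocks of size ≥ k) − (#blocks of size ≥ k + 1), so the partition is: 2 block(s) of size 2.
In nonincreasing order the block sizes are [2, 2].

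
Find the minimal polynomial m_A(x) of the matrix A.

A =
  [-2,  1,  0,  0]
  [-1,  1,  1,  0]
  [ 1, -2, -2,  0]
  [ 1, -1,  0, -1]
x^3 + 3*x^2 + 3*x + 1

The characteristic polynomial is χ_A(x) = (x + 1)^4, so the eigenvalues are known. The minimal polynomial is
  m_A(x) = Π_λ (x − λ)^{k_λ}
where k_λ is the size of the *largest* Jordan block for λ (equivalently, the smallest k with (A − λI)^k v = 0 for every generalised eigenvector v of λ).

  λ = -1: largest Jordan block has size 3, contributing (x + 1)^3

So m_A(x) = (x + 1)^3 = x^3 + 3*x^2 + 3*x + 1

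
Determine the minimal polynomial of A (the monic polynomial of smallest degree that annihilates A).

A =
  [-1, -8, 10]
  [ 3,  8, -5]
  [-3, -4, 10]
x^3 - 17*x^2 + 96*x - 180

The characteristic polynomial is χ_A(x) = (x - 6)^2*(x - 5), so the eigenvalues are known. The minimal polynomial is
  m_A(x) = Π_λ (x − λ)^{k_λ}
where k_λ is the size of the *largest* Jordan block for λ (equivalently, the smallest k with (A − λI)^k v = 0 for every generalised eigenvector v of λ).

  λ = 5: largest Jordan block has size 1, contributing (x − 5)
  λ = 6: largest Jordan block has size 2, contributing (x − 6)^2

So m_A(x) = (x - 6)^2*(x - 5) = x^3 - 17*x^2 + 96*x - 180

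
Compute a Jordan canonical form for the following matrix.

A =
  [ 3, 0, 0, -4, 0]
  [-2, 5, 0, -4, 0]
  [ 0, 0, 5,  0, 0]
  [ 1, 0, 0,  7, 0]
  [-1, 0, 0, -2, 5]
J_2(5) ⊕ J_1(5) ⊕ J_1(5) ⊕ J_1(5)

The characteristic polynomial is
  det(x·I − A) = x^5 - 25*x^4 + 250*x^3 - 1250*x^2 + 3125*x - 3125 = (x - 5)^5

Eigenvalues and multiplicities (the geometric multiplicity of λ is n − rank(A − λI), which equals the number of Jordan blocks for λ):
  λ = 5: algebraic multiplicity = 5, geometric multiplicity = 4

Determining the block sizes for each eigenvalue:
  λ = 5: 4 blocks summing to 5 forces exactly one block of size 2 and the rest size 1 → block sizes [2, 1, 1, 1]

Assembling the blocks gives a Jordan form
J =
  [5, 1, 0, 0, 0]
  [0, 5, 0, 0, 0]
  [0, 0, 5, 0, 0]
  [0, 0, 0, 5, 0]
  [0, 0, 0, 0, 5]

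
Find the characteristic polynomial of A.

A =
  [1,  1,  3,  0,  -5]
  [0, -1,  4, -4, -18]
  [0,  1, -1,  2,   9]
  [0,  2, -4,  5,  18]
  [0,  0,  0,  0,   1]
x^5 - 5*x^4 + 10*x^3 - 10*x^2 + 5*x - 1

Expanding det(x·I − A) (e.g. by cofactor expansion or by noting that A is similar to its Jordan form J, which has the same characteristic polynomial as A) gives
  χ_A(x) = x^5 - 5*x^4 + 10*x^3 - 10*x^2 + 5*x - 1
which factors as (x - 1)^5. The eigenvalues (with algebraic multiplicities) are λ = 1 with multiplicity 5.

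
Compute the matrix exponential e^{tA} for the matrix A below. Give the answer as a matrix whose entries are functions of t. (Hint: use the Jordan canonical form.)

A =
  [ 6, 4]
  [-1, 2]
e^{tA} =
  [2*t*exp(4*t) + exp(4*t), 4*t*exp(4*t)]
  [-t*exp(4*t), -2*t*exp(4*t) + exp(4*t)]

Strategy: write A = P · J · P⁻¹ where J is a Jordan canonical form, so e^{tA} = P · e^{tJ} · P⁻¹, and e^{tJ} can be computed block-by-block.

A has Jordan form
J =
  [4, 1]
  [0, 4]
(up to reordering of blocks).

Per-block formulas:
  For a 2×2 Jordan block J_2(4): exp(t · J_2(4)) = e^(4t)·(I + t·N), where N is the 2×2 nilpotent shift.

After assembling e^{tJ} and conjugating by P, we get:

e^{tA} =
  [2*t*exp(4*t) + exp(4*t), 4*t*exp(4*t)]
  [-t*exp(4*t), -2*t*exp(4*t) + exp(4*t)]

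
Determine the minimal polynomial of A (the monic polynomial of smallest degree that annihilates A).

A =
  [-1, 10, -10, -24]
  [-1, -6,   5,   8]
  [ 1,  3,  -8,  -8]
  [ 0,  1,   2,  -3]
x^4 + 18*x^3 + 120*x^2 + 350*x + 375

The characteristic polynomial is χ_A(x) = (x + 3)*(x + 5)^3, so the eigenvalues are known. The minimal polynomial is
  m_A(x) = Π_λ (x − λ)^{k_λ}
where k_λ is the size of the *largest* Jordan block for λ (equivalently, the smallest k with (A − λI)^k v = 0 for every generalised eigenvector v of λ).

  λ = -5: largest Jordan block has size 3, contributing (x + 5)^3
  λ = -3: largest Jordan block has size 1, contributing (x + 3)

So m_A(x) = (x + 3)*(x + 5)^3 = x^4 + 18*x^3 + 120*x^2 + 350*x + 375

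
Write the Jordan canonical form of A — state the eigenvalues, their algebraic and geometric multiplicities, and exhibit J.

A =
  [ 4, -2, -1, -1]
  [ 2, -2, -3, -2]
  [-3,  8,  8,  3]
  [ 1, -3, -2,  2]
J_3(3) ⊕ J_1(3)

The characteristic polynomial is
  det(x·I − A) = x^4 - 12*x^3 + 54*x^2 - 108*x + 81 = (x - 3)^4

Eigenvalues and multiplicities (the geometric multiplicity of λ is n − rank(A − λI), which equals the number of Jordan blocks for λ):
  λ = 3: algebraic multiplicity = 4, geometric multiplicity = 2

Determining the block sizes for each eigenvalue:
  λ = 3: with am = 4 and gm = 2, the partition is not yet determined (e.g. several partitions of 4 into 2 parts exist). Let N = A − (3)·I. Computing rank(N^1) = 2, rank(N^2) = 1, rank(N^3) = 0; the number of blocks of size ≥ j is rank(N^{j−1}) − rank(N^j), giving [2, 1, 1]. So we have 1 block(s) of size 3, 1 block(s) of size 1 → block sizes [3, 1]

Assembling the blocks gives a Jordan form
J =
  [3, 1, 0, 0]
  [0, 3, 1, 0]
  [0, 0, 3, 0]
  [0, 0, 0, 3]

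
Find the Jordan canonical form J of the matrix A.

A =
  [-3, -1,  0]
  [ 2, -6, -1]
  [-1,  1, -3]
J_3(-4)

The characteristic polynomial is
  det(x·I − A) = x^3 + 12*x^2 + 48*x + 64 = (x + 4)^3

Eigenvalues and multiplicities (the geometric multiplicity of λ is n − rank(A − λI), which equals the number of Jordan blocks for λ):
  λ = -4: algebraic multiplicity = 3, geometric multiplicity = 1

Determining the block sizes for each eigenvalue:
  λ = -4: one block (gm = 1), so the single block has size am = 3 → block sizes [3]

Assembling the blocks gives a Jordan form
J =
  [-4,  1,  0]
  [ 0, -4,  1]
  [ 0,  0, -4]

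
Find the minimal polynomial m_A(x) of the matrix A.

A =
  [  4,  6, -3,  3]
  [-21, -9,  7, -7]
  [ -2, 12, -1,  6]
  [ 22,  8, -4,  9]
x^3 + 2*x^2 - 25*x - 50

The characteristic polynomial is χ_A(x) = (x - 5)^2*(x + 2)*(x + 5), so the eigenvalues are known. The minimal polynomial is
  m_A(x) = Π_λ (x − λ)^{k_λ}
where k_λ is the size of the *largest* Jordan block for λ (equivalently, the smallest k with (A − λI)^k v = 0 for every generalised eigenvector v of λ).

  λ = -5: largest Jordan block has size 1, contributing (x + 5)
  λ = -2: largest Jordan block has size 1, contributing (x + 2)
  λ = 5: largest Jordan block has size 1, contributing (x − 5)

So m_A(x) = (x - 5)*(x + 2)*(x + 5) = x^3 + 2*x^2 - 25*x - 50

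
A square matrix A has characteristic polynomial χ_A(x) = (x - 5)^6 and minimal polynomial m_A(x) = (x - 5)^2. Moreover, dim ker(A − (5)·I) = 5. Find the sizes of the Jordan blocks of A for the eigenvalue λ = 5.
Block sizes for λ = 5: [2, 1, 1, 1, 1]

Step 1 — from the characteristic polynomial, algebraic multiplicity of λ = 5 is 6. From dim ker(A − (5)·I) = 5, there are exactly 5 Jordan blocks for λ = 5.
Step 2 — from the minimal polynomial, the factor (x − 5)^2 tells us the largest block for λ = 5 has size 2.
Step 3 — with total size 6, 5 blocks, and largest block 2, the block sizes (in nonincreasing order) are [2, 1, 1, 1, 1].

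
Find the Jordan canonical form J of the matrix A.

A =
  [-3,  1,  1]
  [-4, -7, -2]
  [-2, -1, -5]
J_3(-5)

The characteristic polynomial is
  det(x·I − A) = x^3 + 15*x^2 + 75*x + 125 = (x + 5)^3

Eigenvalues and multiplicities (the geometric multiplicity of λ is n − rank(A − λI), which equals the number of Jordan blocks for λ):
  λ = -5: algebraic multiplicity = 3, geometric multiplicity = 1

Determining the block sizes for each eigenvalue:
  λ = -5: one block (gm = 1), so the single block has size am = 3 → block sizes [3]

Assembling the blocks gives a Jordan form
J =
  [-5,  1,  0]
  [ 0, -5,  1]
  [ 0,  0, -5]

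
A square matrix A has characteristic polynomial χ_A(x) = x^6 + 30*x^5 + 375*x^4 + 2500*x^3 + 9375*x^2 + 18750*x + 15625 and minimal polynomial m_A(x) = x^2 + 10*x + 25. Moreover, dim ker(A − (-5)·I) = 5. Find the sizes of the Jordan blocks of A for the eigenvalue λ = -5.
Block sizes for λ = -5: [2, 1, 1, 1, 1]

Step 1 — from the characteristic polynomial, algebraic multiplicity of λ = -5 is 6. From dim ker(A − (-5)·I) = 5, there are exactly 5 Jordan blocks for λ = -5.
Step 2 — from the minimal polynomial, the factor (x + 5)^2 tells us the largest block for λ = -5 has size 2.
Step 3 — with total size 6, 5 blocks, and largest block 2, the block sizes (in nonincreasing order) are [2, 1, 1, 1, 1].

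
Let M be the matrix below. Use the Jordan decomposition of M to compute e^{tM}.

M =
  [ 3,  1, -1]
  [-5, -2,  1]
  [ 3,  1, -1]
e^{tM} =
  [t^2/2 + 3*t + 1, t, -t^2/2 - t]
  [-t^2 - 5*t, 1 - 2*t, t^2 + t]
  [t^2/2 + 3*t, t, -t^2/2 - t + 1]

Strategy: write M = P · J · P⁻¹ where J is a Jordan canonical form, so e^{tM} = P · e^{tJ} · P⁻¹, and e^{tJ} can be computed block-by-block.

M has Jordan form
J =
  [0, 1, 0]
  [0, 0, 1]
  [0, 0, 0]
(up to reordering of blocks).

Per-block formulas:
  For a 3×3 Jordan block J_3(0): exp(t · J_3(0)) = e^(0t)·(I + t·N + (t^2/2)·N^2), where N is the 3×3 nilpotent shift.

After assembling e^{tJ} and conjugating by P, we get:

e^{tM} =
  [t^2/2 + 3*t + 1, t, -t^2/2 - t]
  [-t^2 - 5*t, 1 - 2*t, t^2 + t]
  [t^2/2 + 3*t, t, -t^2/2 - t + 1]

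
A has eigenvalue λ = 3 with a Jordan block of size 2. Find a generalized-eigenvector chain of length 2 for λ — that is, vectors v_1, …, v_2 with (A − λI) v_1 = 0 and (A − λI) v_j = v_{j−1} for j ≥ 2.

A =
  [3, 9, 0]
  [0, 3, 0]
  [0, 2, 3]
A Jordan chain for λ = 3 of length 2:
v_1 = (9, 0, 2)ᵀ
v_2 = (0, 1, 0)ᵀ

Let N = A − (3)·I. We want v_2 with N^2 v_2 = 0 but N^1 v_2 ≠ 0; then v_{j-1} := N · v_j for j = 2, …, 2.

Pick v_2 = (0, 1, 0)ᵀ.
Then v_1 = N · v_2 = (9, 0, 2)ᵀ.

Sanity check: (A − (3)·I) v_1 = (0, 0, 0)ᵀ = 0. ✓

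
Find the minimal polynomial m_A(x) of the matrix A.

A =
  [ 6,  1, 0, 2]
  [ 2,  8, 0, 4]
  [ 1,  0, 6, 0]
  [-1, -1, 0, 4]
x^3 - 18*x^2 + 108*x - 216

The characteristic polynomial is χ_A(x) = (x - 6)^4, so the eigenvalues are known. The minimal polynomial is
  m_A(x) = Π_λ (x − λ)^{k_λ}
where k_λ is the size of the *largest* Jordan block for λ (equivalently, the smallest k with (A − λI)^k v = 0 for every generalised eigenvector v of λ).

  λ = 6: largest Jordan block has size 3, contributing (x − 6)^3

So m_A(x) = (x - 6)^3 = x^3 - 18*x^2 + 108*x - 216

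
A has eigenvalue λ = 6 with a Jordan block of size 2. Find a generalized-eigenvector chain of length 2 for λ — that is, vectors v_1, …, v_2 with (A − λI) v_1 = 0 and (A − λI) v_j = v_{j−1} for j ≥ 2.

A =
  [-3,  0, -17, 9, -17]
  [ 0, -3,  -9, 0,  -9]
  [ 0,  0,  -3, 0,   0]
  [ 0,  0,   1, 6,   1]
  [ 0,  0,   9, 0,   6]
A Jordan chain for λ = 6 of length 2:
v_1 = (-1, 0, 0, -1, 0)ᵀ
v_2 = (2, 1, 0, 0, -1)ᵀ

Let N = A − (6)·I. We want v_2 with N^2 v_2 = 0 but N^1 v_2 ≠ 0; then v_{j-1} := N · v_j for j = 2, …, 2.

Pick v_2 = (2, 1, 0, 0, -1)ᵀ.
Then v_1 = N · v_2 = (-1, 0, 0, -1, 0)ᵀ.

Sanity check: (A − (6)·I) v_1 = (0, 0, 0, 0, 0)ᵀ = 0. ✓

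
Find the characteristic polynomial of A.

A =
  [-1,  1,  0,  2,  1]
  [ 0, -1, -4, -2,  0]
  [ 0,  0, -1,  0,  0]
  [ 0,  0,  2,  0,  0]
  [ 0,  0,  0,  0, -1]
x^5 + 4*x^4 + 6*x^3 + 4*x^2 + x

Expanding det(x·I − A) (e.g. by cofactor expansion or by noting that A is similar to its Jordan form J, which has the same characteristic polynomial as A) gives
  χ_A(x) = x^5 + 4*x^4 + 6*x^3 + 4*x^2 + x
which factors as x*(x + 1)^4. The eigenvalues (with algebraic multiplicities) are λ = -1 with multiplicity 4, λ = 0 with multiplicity 1.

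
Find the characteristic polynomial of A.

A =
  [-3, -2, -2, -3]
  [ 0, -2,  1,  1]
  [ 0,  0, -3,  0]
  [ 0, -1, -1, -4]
x^4 + 12*x^3 + 54*x^2 + 108*x + 81

Expanding det(x·I − A) (e.g. by cofactor expansion or by noting that A is similar to its Jordan form J, which has the same characteristic polynomial as A) gives
  χ_A(x) = x^4 + 12*x^3 + 54*x^2 + 108*x + 81
which factors as (x + 3)^4. The eigenvalues (with algebraic multiplicities) are λ = -3 with multiplicity 4.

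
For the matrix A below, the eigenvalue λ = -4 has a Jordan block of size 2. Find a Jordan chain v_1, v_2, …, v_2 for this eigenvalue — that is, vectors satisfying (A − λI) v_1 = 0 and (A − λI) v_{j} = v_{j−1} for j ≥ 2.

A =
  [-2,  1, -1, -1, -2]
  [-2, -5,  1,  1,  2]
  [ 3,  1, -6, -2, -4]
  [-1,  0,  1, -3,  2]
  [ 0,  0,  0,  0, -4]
A Jordan chain for λ = -4 of length 2:
v_1 = (2, -2, 3, -1, 0)ᵀ
v_2 = (1, 0, 0, 0, 0)ᵀ

Let N = A − (-4)·I. We want v_2 with N^2 v_2 = 0 but N^1 v_2 ≠ 0; then v_{j-1} := N · v_j for j = 2, …, 2.

Pick v_2 = (1, 0, 0, 0, 0)ᵀ.
Then v_1 = N · v_2 = (2, -2, 3, -1, 0)ᵀ.

Sanity check: (A − (-4)·I) v_1 = (0, 0, 0, 0, 0)ᵀ = 0. ✓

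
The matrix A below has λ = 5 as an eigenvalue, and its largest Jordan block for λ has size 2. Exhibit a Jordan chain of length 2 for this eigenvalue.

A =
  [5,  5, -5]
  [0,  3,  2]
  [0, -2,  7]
A Jordan chain for λ = 5 of length 2:
v_1 = (5, -2, -2)ᵀ
v_2 = (0, 1, 0)ᵀ

Let N = A − (5)·I. We want v_2 with N^2 v_2 = 0 but N^1 v_2 ≠ 0; then v_{j-1} := N · v_j for j = 2, …, 2.

Pick v_2 = (0, 1, 0)ᵀ.
Then v_1 = N · v_2 = (5, -2, -2)ᵀ.

Sanity check: (A − (5)·I) v_1 = (0, 0, 0)ᵀ = 0. ✓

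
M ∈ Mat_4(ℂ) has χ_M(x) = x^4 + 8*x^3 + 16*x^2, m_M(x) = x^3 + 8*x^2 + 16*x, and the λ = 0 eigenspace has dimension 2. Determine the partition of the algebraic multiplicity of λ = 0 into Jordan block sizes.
Block sizes for λ = 0: [1, 1]

Step 1 — from the characteristic polynomial, algebraic multiplicity of λ = 0 is 2. From dim ker(M − (0)·I) = 2, there are exactly 2 Jordan blocks for λ = 0.
Step 2 — from the minimal polynomial, the factor (x − 0) tells us the largest block for λ = 0 has size 1.
Step 3 — with total size 2, 2 blocks, and largest block 1, the block sizes (in nonincreasing order) are [1, 1].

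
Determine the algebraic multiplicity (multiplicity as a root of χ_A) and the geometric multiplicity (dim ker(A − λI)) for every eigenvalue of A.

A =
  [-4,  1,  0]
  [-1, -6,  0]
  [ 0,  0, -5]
λ = -5: alg = 3, geom = 2

Step 1 — factor the characteristic polynomial to read off the algebraic multiplicities:
  χ_A(x) = (x + 5)^3

Step 2 — compute geometric multiplicities via the rank-nullity identity g(λ) = n − rank(A − λI):
  rank(A − (-5)·I) = 1, so dim ker(A − (-5)·I) = n − 1 = 2

Summary:
  λ = -5: algebraic multiplicity = 3, geometric multiplicity = 2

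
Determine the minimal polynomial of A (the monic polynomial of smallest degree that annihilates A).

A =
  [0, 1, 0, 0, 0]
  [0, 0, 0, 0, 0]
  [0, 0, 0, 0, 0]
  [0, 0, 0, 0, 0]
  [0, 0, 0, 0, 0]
x^2

The characteristic polynomial is χ_A(x) = x^5, so the eigenvalues are known. The minimal polynomial is
  m_A(x) = Π_λ (x − λ)^{k_λ}
where k_λ is the size of the *largest* Jordan block for λ (equivalently, the smallest k with (A − λI)^k v = 0 for every generalised eigenvector v of λ).

  λ = 0: largest Jordan block has size 2, contributing (x − 0)^2

So m_A(x) = x^2 = x^2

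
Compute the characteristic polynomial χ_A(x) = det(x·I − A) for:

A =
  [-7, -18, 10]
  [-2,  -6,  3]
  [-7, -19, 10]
x^3 + 3*x^2 + 3*x + 1

Expanding det(x·I − A) (e.g. by cofactor expansion or by noting that A is similar to its Jordan form J, which has the same characteristic polynomial as A) gives
  χ_A(x) = x^3 + 3*x^2 + 3*x + 1
which factors as (x + 1)^3. The eigenvalues (with algebraic multiplicities) are λ = -1 with multiplicity 3.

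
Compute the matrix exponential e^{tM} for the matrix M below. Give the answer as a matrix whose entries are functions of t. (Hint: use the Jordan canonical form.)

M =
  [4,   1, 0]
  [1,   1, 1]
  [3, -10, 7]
e^{tM} =
  [t^2*exp(4*t)/2 + exp(4*t), -3*t^2*exp(4*t)/2 + t*exp(4*t), t^2*exp(4*t)/2]
  [t*exp(4*t), -3*t*exp(4*t) + exp(4*t), t*exp(4*t)]
  [-t^2*exp(4*t)/2 + 3*t*exp(4*t), 3*t^2*exp(4*t)/2 - 10*t*exp(4*t), -t^2*exp(4*t)/2 + 3*t*exp(4*t) + exp(4*t)]

Strategy: write M = P · J · P⁻¹ where J is a Jordan canonical form, so e^{tM} = P · e^{tJ} · P⁻¹, and e^{tJ} can be computed block-by-block.

M has Jordan form
J =
  [4, 1, 0]
  [0, 4, 1]
  [0, 0, 4]
(up to reordering of blocks).

Per-block formulas:
  For a 3×3 Jordan block J_3(4): exp(t · J_3(4)) = e^(4t)·(I + t·N + (t^2/2)·N^2), where N is the 3×3 nilpotent shift.

After assembling e^{tJ} and conjugating by P, we get:

e^{tM} =
  [t^2*exp(4*t)/2 + exp(4*t), -3*t^2*exp(4*t)/2 + t*exp(4*t), t^2*exp(4*t)/2]
  [t*exp(4*t), -3*t*exp(4*t) + exp(4*t), t*exp(4*t)]
  [-t^2*exp(4*t)/2 + 3*t*exp(4*t), 3*t^2*exp(4*t)/2 - 10*t*exp(4*t), -t^2*exp(4*t)/2 + 3*t*exp(4*t) + exp(4*t)]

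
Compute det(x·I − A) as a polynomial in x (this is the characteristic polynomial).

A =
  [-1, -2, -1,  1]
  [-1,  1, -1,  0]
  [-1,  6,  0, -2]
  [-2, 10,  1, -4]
x^4 + 4*x^3 + 6*x^2 + 4*x + 1

Expanding det(x·I − A) (e.g. by cofactor expansion or by noting that A is similar to its Jordan form J, which has the same characteristic polynomial as A) gives
  χ_A(x) = x^4 + 4*x^3 + 6*x^2 + 4*x + 1
which factors as (x + 1)^4. The eigenvalues (with algebraic multiplicities) are λ = -1 with multiplicity 4.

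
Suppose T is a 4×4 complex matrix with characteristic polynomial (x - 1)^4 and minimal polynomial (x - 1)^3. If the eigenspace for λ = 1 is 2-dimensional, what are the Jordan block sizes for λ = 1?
Block sizes for λ = 1: [3, 1]

Step 1 — from the characteristic polynomial, algebraic multiplicity of λ = 1 is 4. From dim ker(T − (1)·I) = 2, there are exactly 2 Jordan blocks for λ = 1.
Step 2 — from the minimal polynomial, the factor (x − 1)^3 tells us the largest block for λ = 1 has size 3.
Step 3 — with total size 4, 2 blocks, and largest block 3, the block sizes (in nonincreasing order) are [3, 1].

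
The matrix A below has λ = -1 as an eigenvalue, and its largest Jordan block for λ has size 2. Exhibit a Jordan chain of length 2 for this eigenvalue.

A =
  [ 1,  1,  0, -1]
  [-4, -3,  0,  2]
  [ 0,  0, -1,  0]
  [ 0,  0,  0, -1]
A Jordan chain for λ = -1 of length 2:
v_1 = (2, -4, 0, 0)ᵀ
v_2 = (1, 0, 0, 0)ᵀ

Let N = A − (-1)·I. We want v_2 with N^2 v_2 = 0 but N^1 v_2 ≠ 0; then v_{j-1} := N · v_j for j = 2, …, 2.

Pick v_2 = (1, 0, 0, 0)ᵀ.
Then v_1 = N · v_2 = (2, -4, 0, 0)ᵀ.

Sanity check: (A − (-1)·I) v_1 = (0, 0, 0, 0)ᵀ = 0. ✓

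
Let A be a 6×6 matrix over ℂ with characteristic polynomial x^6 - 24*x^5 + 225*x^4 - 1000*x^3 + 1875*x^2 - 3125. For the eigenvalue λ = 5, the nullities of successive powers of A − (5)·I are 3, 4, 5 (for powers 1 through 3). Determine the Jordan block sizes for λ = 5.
Block sizes for λ = 5: [3, 1, 1]

From the dimensions of kernels of powers, the number of Jordan blocks of size at least j is d_j − d_{j−1} where d_j = dim ker(N^j) (with d_0 = 0). Computing the differences gives [3, 1, 1].
The number of blocks of size exactly k is (#blocks of size ≥ k) − (#blocks of size ≥ k + 1), so the partition is: 2 block(s) of size 1, 1 block(s) of size 3.
In nonincreasing order the block sizes are [3, 1, 1].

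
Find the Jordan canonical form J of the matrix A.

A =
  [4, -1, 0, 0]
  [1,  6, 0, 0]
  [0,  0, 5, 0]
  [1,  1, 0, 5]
J_2(5) ⊕ J_1(5) ⊕ J_1(5)

The characteristic polynomial is
  det(x·I − A) = x^4 - 20*x^3 + 150*x^2 - 500*x + 625 = (x - 5)^4

Eigenvalues and multiplicities (the geometric multiplicity of λ is n − rank(A − λI), which equals the number of Jordan blocks for λ):
  λ = 5: algebraic multiplicity = 4, geometric multiplicity = 3

Determining the block sizes for each eigenvalue:
  λ = 5: 3 blocks summing to 4 forces exactly one block of size 2 and the rest size 1 → block sizes [2, 1, 1]

Assembling the blocks gives a Jordan form
J =
  [5, 1, 0, 0]
  [0, 5, 0, 0]
  [0, 0, 5, 0]
  [0, 0, 0, 5]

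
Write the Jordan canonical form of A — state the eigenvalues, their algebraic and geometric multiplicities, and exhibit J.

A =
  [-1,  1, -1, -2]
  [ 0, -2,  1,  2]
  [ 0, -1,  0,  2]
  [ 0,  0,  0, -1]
J_2(-1) ⊕ J_1(-1) ⊕ J_1(-1)

The characteristic polynomial is
  det(x·I − A) = x^4 + 4*x^3 + 6*x^2 + 4*x + 1 = (x + 1)^4

Eigenvalues and multiplicities (the geometric multiplicity of λ is n − rank(A − λI), which equals the number of Jordan blocks for λ):
  λ = -1: algebraic multiplicity = 4, geometric multiplicity = 3

Determining the block sizes for each eigenvalue:
  λ = -1: 3 blocks summing to 4 forces exactly one block of size 2 and the rest size 1 → block sizes [2, 1, 1]

Assembling the blocks gives a Jordan form
J =
  [-1,  1,  0,  0]
  [ 0, -1,  0,  0]
  [ 0,  0, -1,  0]
  [ 0,  0,  0, -1]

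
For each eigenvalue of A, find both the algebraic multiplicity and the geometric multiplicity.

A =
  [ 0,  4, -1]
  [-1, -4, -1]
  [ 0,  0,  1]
λ = -2: alg = 2, geom = 1; λ = 1: alg = 1, geom = 1

Step 1 — factor the characteristic polynomial to read off the algebraic multiplicities:
  χ_A(x) = (x - 1)*(x + 2)^2

Step 2 — compute geometric multiplicities via the rank-nullity identity g(λ) = n − rank(A − λI):
  rank(A − (-2)·I) = 2, so dim ker(A − (-2)·I) = n − 2 = 1
  rank(A − (1)·I) = 2, so dim ker(A − (1)·I) = n − 2 = 1

Summary:
  λ = -2: algebraic multiplicity = 2, geometric multiplicity = 1
  λ = 1: algebraic multiplicity = 1, geometric multiplicity = 1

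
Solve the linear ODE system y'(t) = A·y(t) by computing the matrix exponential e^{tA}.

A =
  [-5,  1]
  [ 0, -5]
e^{tA} =
  [exp(-5*t), t*exp(-5*t)]
  [0, exp(-5*t)]

Strategy: write A = P · J · P⁻¹ where J is a Jordan canonical form, so e^{tA} = P · e^{tJ} · P⁻¹, and e^{tJ} can be computed block-by-block.

A has Jordan form
J =
  [-5,  1]
  [ 0, -5]
(up to reordering of blocks).

Per-block formulas:
  For a 2×2 Jordan block J_2(-5): exp(t · J_2(-5)) = e^(-5t)·(I + t·N), where N is the 2×2 nilpotent shift.

After assembling e^{tJ} and conjugating by P, we get:

e^{tA} =
  [exp(-5*t), t*exp(-5*t)]
  [0, exp(-5*t)]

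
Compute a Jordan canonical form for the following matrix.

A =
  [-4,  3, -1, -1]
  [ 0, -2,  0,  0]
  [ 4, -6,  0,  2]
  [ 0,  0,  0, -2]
J_2(-2) ⊕ J_1(-2) ⊕ J_1(-2)

The characteristic polynomial is
  det(x·I − A) = x^4 + 8*x^3 + 24*x^2 + 32*x + 16 = (x + 2)^4

Eigenvalues and multiplicities (the geometric multiplicity of λ is n − rank(A − λI), which equals the number of Jordan blocks for λ):
  λ = -2: algebraic multiplicity = 4, geometric multiplicity = 3

Determining the block sizes for each eigenvalue:
  λ = -2: 3 blocks summing to 4 forces exactly one block of size 2 and the rest size 1 → block sizes [2, 1, 1]

Assembling the blocks gives a Jordan form
J =
  [-2,  1,  0,  0]
  [ 0, -2,  0,  0]
  [ 0,  0, -2,  0]
  [ 0,  0,  0, -2]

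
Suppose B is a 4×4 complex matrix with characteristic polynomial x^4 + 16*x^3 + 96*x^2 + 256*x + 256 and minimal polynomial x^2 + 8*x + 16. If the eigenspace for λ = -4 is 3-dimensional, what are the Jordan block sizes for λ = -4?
Block sizes for λ = -4: [2, 1, 1]

Step 1 — from the characteristic polynomial, algebraic multiplicity of λ = -4 is 4. From dim ker(B − (-4)·I) = 3, there are exactly 3 Jordan blocks for λ = -4.
Step 2 — from the minimal polynomial, the factor (x + 4)^2 tells us the largest block for λ = -4 has size 2.
Step 3 — with total size 4, 3 blocks, and largest block 2, the block sizes (in nonincreasing order) are [2, 1, 1].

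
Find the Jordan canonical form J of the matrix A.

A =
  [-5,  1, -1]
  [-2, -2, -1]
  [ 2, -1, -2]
J_2(-3) ⊕ J_1(-3)

The characteristic polynomial is
  det(x·I − A) = x^3 + 9*x^2 + 27*x + 27 = (x + 3)^3

Eigenvalues and multiplicities (the geometric multiplicity of λ is n − rank(A − λI), which equals the number of Jordan blocks for λ):
  λ = -3: algebraic multiplicity = 3, geometric multiplicity = 2

Determining the block sizes for each eigenvalue:
  λ = -3: 2 blocks summing to 3 forces exactly one block of size 2 and the rest size 1 → block sizes [2, 1]

Assembling the blocks gives a Jordan form
J =
  [-3,  1,  0]
  [ 0, -3,  0]
  [ 0,  0, -3]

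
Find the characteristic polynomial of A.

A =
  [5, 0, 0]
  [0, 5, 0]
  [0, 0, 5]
x^3 - 15*x^2 + 75*x - 125

Expanding det(x·I − A) (e.g. by cofactor expansion or by noting that A is similar to its Jordan form J, which has the same characteristic polynomial as A) gives
  χ_A(x) = x^3 - 15*x^2 + 75*x - 125
which factors as (x - 5)^3. The eigenvalues (with algebraic multiplicities) are λ = 5 with multiplicity 3.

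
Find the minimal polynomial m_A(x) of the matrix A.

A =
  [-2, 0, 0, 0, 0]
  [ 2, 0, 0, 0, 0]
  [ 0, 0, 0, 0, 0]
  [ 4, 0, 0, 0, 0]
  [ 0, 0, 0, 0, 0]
x^2 + 2*x

The characteristic polynomial is χ_A(x) = x^4*(x + 2), so the eigenvalues are known. The minimal polynomial is
  m_A(x) = Π_λ (x − λ)^{k_λ}
where k_λ is the size of the *largest* Jordan block for λ (equivalently, the smallest k with (A − λI)^k v = 0 for every generalised eigenvector v of λ).

  λ = -2: largest Jordan block has size 1, contributing (x + 2)
  λ = 0: largest Jordan block has size 1, contributing (x − 0)

So m_A(x) = x*(x + 2) = x^2 + 2*x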